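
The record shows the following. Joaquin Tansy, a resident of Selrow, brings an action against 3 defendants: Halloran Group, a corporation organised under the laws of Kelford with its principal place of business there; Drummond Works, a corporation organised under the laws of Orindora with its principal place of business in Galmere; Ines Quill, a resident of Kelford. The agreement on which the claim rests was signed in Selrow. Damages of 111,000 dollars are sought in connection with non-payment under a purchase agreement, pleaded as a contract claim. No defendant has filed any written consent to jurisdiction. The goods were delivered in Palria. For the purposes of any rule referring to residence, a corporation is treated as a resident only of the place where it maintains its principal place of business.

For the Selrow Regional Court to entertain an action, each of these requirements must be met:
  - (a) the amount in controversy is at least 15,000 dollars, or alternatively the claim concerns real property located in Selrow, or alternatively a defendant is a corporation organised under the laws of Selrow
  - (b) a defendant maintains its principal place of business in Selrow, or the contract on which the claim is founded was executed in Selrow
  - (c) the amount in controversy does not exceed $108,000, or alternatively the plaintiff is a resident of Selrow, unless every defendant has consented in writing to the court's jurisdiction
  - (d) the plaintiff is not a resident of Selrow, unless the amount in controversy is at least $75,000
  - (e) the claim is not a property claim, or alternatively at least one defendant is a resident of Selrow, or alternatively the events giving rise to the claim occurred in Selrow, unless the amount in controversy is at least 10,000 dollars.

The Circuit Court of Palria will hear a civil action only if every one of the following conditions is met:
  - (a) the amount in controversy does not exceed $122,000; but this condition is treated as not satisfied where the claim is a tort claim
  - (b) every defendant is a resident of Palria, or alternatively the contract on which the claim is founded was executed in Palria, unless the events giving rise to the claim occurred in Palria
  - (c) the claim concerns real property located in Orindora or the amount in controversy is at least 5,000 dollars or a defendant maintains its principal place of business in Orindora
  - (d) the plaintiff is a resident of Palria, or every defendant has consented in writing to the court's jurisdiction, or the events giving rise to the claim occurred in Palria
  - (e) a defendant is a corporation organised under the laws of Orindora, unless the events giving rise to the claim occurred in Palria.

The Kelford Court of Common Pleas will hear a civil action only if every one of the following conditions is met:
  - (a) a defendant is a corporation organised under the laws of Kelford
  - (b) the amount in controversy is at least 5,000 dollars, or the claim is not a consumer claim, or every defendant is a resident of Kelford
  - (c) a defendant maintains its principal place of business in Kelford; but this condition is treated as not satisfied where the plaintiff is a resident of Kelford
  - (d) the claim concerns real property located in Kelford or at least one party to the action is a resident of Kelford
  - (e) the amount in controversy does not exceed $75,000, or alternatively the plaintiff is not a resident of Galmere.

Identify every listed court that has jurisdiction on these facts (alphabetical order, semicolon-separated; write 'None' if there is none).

the Circuit Court of Palria; the Kelford Court of Common Pleas; the Selrow Regional Court

The Selrow Regional Court:
  (a) The amount in controversy is 111,000 dollars, which meets the 15,000 dollars floor, which satisfies one of the alternatives. Satisfied.
  (b) The contract was executed in Selrow, so one alternative holds. Met.
  (c) The plaintiff resides in Selrow, which satisfies one of the alternatives. Satisfied.
  (d) The plaintiff resides in Selrow. But the amount in controversy is USD 111,000, which meets the USD 75,000 floor, and the 'unless' clause therefore excuses the requirement. Condition met.
  (e) The claim is a contract claim, not a property claim, which satisfies one of the alternatives. Satisfied.
  → Every requirement is satisfied — jurisdiction.
The Circuit Court of Palria:
  (a) The amount in controversy is $111,000, within the 122,000 dollars ceiling. The exception is not triggered, since the claim is a contract claim, not a tort claim. Met.
  (b) The defendants reside as follows — Halloran Group in Kelford, Drummond Works in Galmere, Ines Quill in Kelford — not all in Palria; the contract was executed in Selrow, not Palria — none of the alternatives is met. The proviso rescues it, though: the operative events occurred in Palria. Met.
  (c) The amount in controversy is $111,000, which meets the USD 5,000 floor, so one alternative holds. Satisfied.
  (d) The operative events occurred in Palria, so this disjunct is met. Satisfied.
  (e) Drummond Works is organised under the laws of Orindora. Satisfied.
  → Jurisdiction lies.
The Kelford Court of Common Pleas:
  (a) Halloran Group is organised under the laws of Kelford. Satisfied.
  (b) The amount in controversy is USD 111,000, which meets the $5,000 floor — that alternative is enough. Condition met.
  (c) Halloran Group has its principal place of business in Kelford. The carve-out does not apply: the plaintiff resides in Selrow, not Kelford. Satisfied.
  (d) Halloran Group resides in Kelford — that alternative is enough. Condition met.
  (e) The plaintiff resides in Selrow, which is not Galmere, so one alternative holds. Met.
  → Every requirement is satisfied — jurisdiction.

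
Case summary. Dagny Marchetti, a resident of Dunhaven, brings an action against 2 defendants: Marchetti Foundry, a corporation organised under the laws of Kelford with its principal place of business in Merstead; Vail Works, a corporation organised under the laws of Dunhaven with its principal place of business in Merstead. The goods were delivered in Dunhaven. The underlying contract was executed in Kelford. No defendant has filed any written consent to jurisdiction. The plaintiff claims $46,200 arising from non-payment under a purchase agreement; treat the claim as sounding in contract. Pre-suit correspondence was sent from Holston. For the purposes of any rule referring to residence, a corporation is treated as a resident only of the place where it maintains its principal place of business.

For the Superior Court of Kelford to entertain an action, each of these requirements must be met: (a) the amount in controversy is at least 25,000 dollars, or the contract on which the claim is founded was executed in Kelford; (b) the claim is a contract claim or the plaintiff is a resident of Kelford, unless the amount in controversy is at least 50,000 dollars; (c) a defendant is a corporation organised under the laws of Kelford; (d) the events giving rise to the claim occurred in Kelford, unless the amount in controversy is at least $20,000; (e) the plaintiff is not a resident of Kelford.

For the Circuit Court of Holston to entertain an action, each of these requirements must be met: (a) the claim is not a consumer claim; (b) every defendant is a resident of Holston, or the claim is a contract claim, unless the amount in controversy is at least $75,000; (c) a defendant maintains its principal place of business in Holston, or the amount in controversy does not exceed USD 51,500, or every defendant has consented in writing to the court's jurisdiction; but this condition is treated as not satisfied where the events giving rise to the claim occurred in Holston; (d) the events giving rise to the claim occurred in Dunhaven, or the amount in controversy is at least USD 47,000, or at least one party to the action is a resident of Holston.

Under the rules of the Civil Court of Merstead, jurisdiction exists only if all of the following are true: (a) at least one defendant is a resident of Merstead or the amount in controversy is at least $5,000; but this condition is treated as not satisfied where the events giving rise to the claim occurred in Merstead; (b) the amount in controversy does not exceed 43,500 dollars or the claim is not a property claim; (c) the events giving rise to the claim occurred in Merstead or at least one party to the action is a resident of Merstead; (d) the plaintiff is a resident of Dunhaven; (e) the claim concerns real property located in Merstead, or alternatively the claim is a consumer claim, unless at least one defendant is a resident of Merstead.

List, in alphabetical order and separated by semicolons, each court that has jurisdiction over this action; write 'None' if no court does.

The Superior Court of Kelford:
  (a) The amount in controversy is USD 46,200, which meets the $25,000 floor, so one alternative holds. Condition met.
  (b) The claim is a contract claim, so one alternative holds. Satisfied.
  (c) Marchetti Foundry is organised under the laws of Kelford. Satisfied.
  (d) The operative events occurred in Dunhaven, not Kelford. But the amount in controversy is USD 46,200, which meets the USD 20,000 floor, and the 'unless' clause therefore excuses the requirement. Satisfied.
  (e) The plaintiff resides in Dunhaven, which is not Kelford. Met.
  → All conditions met; jurisdiction exists.
The Circuit Court of Holston:
  (a) The claim is a contract claim, not a consumer claim. Condition met.
  (b) The claim is a contract claim, so this disjunct is met. Satisfied.
  (c) The amount in controversy is 46,200 dollars, within the USD 51,500 ceiling, so this disjunct is met. The exception is not triggered, since the operative events occurred in Dunhaven, not Holston. Met.
  (d) The operative events occurred in Dunhaven — that alternative is enough. Condition met.
  → Every requirement is satisfied — jurisdiction.
The Civil Court of Merstead:
  (a) Marchetti Foundry resides in Merstead, which satisfies one of the alternatives. The exception is not triggered, since the operative events occurred in Dunhaven, not Merstead. Satisfied.
  (b) The claim is a contract claim, not a property claim — that alternative is enough. Satisfied.
  (c) Marchetti Foundry resides in Merstead, so this disjunct is met. Satisfied.
  (d) The plaintiff resides in Dunhaven. Condition met.
  (e) The claim does not concern real property; the claim is a contract claim, not a consumer claim — no alternative holds. However, Marchetti Foundry resides in Merstead, so the 'unless' proviso supplies this condition. Condition met.
  → Every requirement is satisfied — jurisdiction.

the Circuit Court of Holston; the Civil Court of Merstead; the Superior Court of Kelford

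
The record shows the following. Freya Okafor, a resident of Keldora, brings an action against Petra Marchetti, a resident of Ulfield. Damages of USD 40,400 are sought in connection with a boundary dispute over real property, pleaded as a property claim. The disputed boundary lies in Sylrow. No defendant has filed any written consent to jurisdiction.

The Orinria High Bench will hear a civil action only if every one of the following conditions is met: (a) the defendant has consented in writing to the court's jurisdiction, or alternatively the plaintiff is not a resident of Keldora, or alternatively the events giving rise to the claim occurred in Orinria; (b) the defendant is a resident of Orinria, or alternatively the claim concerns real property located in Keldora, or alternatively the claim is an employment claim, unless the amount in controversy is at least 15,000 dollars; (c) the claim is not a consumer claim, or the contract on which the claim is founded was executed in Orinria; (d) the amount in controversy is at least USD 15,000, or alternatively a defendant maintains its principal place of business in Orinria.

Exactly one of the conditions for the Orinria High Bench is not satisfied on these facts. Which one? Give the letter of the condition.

The Orinria High Bench:
  (a) No such written consent has been filed; the plaintiff resides in Keldora; the operative events occurred in Sylrow, not Orinria — no alternative holds. Fails.
  (b) The defendant resides in Ulfield, not Orinria; the property lies in Sylrow, not Keldora; the claim is a property claim, not an employment claim — no alternative holds. However, the amount in controversy is USD 40,400, which meets the USD 15,000 floor, so the 'unless' proviso supplies this condition. Condition met.
  (c) The claim is a property claim, not a consumer claim, so this disjunct is met. Met.
  (d) The amount in controversy is 40,400 dollars, which meets the $15,000 floor, so this disjunct is met. Condition met.
Only condition (a) fails.

(a)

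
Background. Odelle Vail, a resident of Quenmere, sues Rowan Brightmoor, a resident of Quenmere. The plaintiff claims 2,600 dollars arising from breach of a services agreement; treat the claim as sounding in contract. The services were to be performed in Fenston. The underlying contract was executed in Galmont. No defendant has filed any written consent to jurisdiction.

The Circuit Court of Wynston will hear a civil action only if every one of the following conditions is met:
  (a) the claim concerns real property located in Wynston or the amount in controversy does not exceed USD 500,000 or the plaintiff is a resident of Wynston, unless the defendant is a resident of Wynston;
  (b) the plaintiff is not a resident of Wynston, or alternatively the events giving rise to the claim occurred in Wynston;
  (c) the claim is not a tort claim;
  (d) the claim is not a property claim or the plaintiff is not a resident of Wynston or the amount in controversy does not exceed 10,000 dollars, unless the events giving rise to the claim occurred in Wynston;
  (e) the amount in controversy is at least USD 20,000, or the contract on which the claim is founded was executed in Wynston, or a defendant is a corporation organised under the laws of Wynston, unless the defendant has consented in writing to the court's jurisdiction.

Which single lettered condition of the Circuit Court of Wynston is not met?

(e)

The Circuit Court of Wynston:
  (a) The amount in controversy is 2,600 dollars, within the $500,000 ceiling, which satisfies one of the alternatives. Satisfied.
  (b) The plaintiff resides in Quenmere, which is not Wynston, so this disjunct is met. Satisfied.
  (c) The claim is a contract claim, not a tort claim. Met.
  (d) The claim is a contract claim, not a property claim — that alternative is enough. Condition met.
  (e) The amount in controversy is 2,600 dollars, below the 20,000 dollars floor; the contract was executed in Galmont, not Wynston; no defendant is a corporation — none of the alternatives is met. Nor does the 'unless' clause help: no such written consent has been filed. Not satisfied.
Only condition (e) fails.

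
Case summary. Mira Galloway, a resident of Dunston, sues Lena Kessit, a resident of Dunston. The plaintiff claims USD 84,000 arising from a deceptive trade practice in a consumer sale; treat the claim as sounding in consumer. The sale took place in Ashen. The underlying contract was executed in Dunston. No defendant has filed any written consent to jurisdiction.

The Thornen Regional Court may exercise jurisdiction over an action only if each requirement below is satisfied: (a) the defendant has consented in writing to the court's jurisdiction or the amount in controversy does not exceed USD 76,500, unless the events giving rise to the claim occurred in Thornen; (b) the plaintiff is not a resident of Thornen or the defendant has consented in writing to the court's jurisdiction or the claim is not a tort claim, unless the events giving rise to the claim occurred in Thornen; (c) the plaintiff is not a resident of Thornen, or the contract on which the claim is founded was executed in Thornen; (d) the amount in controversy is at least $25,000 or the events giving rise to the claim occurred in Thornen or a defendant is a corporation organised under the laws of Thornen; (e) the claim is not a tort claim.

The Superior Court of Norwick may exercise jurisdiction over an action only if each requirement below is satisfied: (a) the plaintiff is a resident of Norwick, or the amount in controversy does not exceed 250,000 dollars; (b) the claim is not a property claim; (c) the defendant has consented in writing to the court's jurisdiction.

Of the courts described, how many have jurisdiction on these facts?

0

The Thornen Regional Court:
  (a) No such written consent has been filed; the amount in controversy is $84,000, above the 76,500 dollars ceiling — no alternative holds. The proviso offers no rescue either, since the operative events occurred in Ashen, not Thornen. Fails.
  (b) The plaintiff resides in Dunston, which is not Thornen — that alternative is enough. Condition met.
  (c) The plaintiff resides in Dunston, which is not Thornen — that alternative is enough. Met.
  (d) The amount in controversy is $84,000, which meets the $25,000 floor, so one alternative holds. Satisfied.
  (e) The claim is a consumer claim, not a tort claim. Condition met.
  → At least one condition fails; no jurisdiction.
The Superior Court of Norwick:
  (a) The amount in controversy is 84,000 dollars, within the 250,000 dollars ceiling — that alternative is enough. Condition met.
  (b) The claim is a consumer claim, not a property claim. Satisfied.
  (c) No such written consent has been filed. Condition not met.
  → At least one condition fails; no jurisdiction.
No court satisfies all of its conditions.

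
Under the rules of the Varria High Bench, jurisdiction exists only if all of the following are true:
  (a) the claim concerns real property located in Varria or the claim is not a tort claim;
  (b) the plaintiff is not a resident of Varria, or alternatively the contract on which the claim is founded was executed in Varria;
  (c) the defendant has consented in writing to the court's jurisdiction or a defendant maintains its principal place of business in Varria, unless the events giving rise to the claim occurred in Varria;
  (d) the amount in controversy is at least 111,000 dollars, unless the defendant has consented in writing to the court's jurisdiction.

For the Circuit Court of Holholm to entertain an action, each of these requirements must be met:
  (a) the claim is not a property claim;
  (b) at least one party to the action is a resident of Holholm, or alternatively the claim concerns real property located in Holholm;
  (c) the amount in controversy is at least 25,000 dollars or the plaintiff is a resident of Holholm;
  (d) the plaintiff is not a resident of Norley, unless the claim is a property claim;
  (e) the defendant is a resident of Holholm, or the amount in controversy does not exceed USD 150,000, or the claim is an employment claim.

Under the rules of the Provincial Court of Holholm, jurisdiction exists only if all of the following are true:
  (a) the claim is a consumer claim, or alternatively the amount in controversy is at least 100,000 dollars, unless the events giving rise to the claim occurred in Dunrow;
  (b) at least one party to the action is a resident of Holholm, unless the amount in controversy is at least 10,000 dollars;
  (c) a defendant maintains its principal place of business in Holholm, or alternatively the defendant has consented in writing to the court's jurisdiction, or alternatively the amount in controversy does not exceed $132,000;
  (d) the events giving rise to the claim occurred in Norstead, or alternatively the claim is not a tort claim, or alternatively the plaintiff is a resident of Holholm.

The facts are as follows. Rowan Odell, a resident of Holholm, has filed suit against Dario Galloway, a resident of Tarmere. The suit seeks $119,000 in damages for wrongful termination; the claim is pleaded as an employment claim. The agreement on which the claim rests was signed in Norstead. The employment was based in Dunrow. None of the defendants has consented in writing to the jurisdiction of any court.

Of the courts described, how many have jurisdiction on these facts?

2

The Varria High Bench:
  (a) The claim is an employment claim, not a tort claim, so this disjunct is met. Satisfied.
  (b) The plaintiff resides in Holholm, which is not Varria — that alternative is enough. Condition met.
  (c) No such written consent has been filed; no defendant is a corporation — none of the alternatives is met. The proviso offers no rescue either, since the operative events occurred in Dunrow, not Varria. Fails.
  (d) The amount in controversy is 119,000 dollars, which meets the 111,000 dollars floor. Met.
  → No jurisdiction.
The Circuit Court of Holholm:
  (a) The claim is an employment claim, not a property claim. Condition met.
  (b) Rowan Odell resides in Holholm, so this disjunct is met. Condition met.
  (c) The amount in controversy is USD 119,000, which meets the USD 25,000 floor — that alternative is enough. Satisfied.
  (d) The plaintiff resides in Holholm, which is not Norley. Condition met.
  (e) The amount in controversy is 119,000 dollars, within the $150,000 ceiling, so this disjunct is met. Condition met.
  → Every requirement is satisfied — jurisdiction.
The Provincial Court of Holholm:
  (a) The amount in controversy is 119,000 dollars, which meets the 100,000 dollars floor — that alternative is enough. Condition met.
  (b) Rowan Odell resides in Holholm. Satisfied.
  (c) The amount in controversy is 119,000 dollars, within the $132,000 ceiling, so this disjunct is met. Satisfied.
  (d) The claim is an employment claim, not a tort claim — that alternative is enough. Met.
  → All conditions met; jurisdiction exists.
Courts with jurisdiction: the Circuit Court of Holholm, the Provincial Court of Holholm — 2 in total.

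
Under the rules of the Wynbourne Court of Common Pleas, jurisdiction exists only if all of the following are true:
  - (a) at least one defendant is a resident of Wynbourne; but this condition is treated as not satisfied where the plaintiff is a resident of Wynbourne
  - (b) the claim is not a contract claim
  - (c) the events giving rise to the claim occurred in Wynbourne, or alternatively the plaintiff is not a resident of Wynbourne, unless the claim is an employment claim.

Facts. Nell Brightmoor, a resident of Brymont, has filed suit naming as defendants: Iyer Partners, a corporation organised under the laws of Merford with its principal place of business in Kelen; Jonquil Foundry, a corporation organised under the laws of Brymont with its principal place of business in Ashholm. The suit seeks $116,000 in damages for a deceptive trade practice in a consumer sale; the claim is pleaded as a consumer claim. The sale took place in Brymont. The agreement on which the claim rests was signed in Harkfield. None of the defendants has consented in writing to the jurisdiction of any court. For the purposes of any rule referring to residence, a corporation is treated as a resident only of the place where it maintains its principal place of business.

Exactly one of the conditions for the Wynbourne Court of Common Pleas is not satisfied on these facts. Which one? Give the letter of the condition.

The Wynbourne Court of Common Pleas:
  (a) No defendant resides in Wynbourne (they reside in Kelen, Ashholm). Condition not met.
  (b) The claim is a consumer claim, not a contract claim. Condition met.
  (c) The plaintiff resides in Brymont, which is not Wynbourne — that alternative is enough. Satisfied.
Only condition (a) fails.

(a)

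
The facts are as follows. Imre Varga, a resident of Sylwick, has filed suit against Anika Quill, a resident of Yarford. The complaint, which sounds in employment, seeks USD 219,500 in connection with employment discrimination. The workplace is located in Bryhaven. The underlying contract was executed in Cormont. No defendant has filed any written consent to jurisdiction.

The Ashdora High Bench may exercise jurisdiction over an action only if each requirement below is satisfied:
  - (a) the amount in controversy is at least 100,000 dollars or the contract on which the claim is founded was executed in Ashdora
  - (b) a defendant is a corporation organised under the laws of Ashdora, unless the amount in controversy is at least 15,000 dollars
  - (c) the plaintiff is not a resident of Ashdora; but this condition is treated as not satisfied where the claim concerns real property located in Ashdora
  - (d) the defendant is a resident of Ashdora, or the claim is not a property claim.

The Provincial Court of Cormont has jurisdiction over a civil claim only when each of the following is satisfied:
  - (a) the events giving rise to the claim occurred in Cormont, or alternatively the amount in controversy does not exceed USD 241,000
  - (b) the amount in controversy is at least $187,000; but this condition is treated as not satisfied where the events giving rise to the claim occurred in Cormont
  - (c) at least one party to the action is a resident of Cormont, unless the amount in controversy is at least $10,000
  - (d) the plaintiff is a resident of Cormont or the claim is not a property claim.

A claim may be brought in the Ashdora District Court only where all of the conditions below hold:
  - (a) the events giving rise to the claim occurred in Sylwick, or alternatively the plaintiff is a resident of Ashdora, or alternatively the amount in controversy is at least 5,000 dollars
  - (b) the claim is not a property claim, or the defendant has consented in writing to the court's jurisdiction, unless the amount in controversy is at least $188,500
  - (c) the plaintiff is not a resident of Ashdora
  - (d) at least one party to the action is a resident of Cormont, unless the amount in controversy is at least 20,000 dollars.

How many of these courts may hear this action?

The Ashdora High Bench:
  (a) The amount in controversy is 219,500 dollars, which meets the USD 100,000 floor, so one alternative holds. Condition met.
  (b) No defendant is a corporation. The proviso rescues it, though: the amount in controversy is $219,500, which meets the 15,000 dollars floor. Met.
  (c) The plaintiff resides in Sylwick, which is not Ashdora. And the carve-out is inapplicable — the claim does not concern real property. Satisfied.
  (d) The claim is an employment claim, not a property claim, which satisfies one of the alternatives. Condition met.
  → The court has jurisdiction.
The Provincial Court of Cormont:
  (a) The amount in controversy is USD 219,500, within the $241,000 ceiling — that alternative is enough. Met.
  (b) The amount in controversy is 219,500 dollars, which meets the USD 187,000 floor. And the carve-out is inapplicable — the operative events occurred in Bryhaven, not Cormont. Condition met.
  (c) No party resides in Cormont. But the amount in controversy is $219,500, which meets the USD 10,000 floor, and the 'unless' clause therefore excuses the requirement. Met.
  (d) The claim is an employment claim, not a property claim, so one alternative holds. Satisfied.
  → Jurisdiction lies.
The Ashdora District Court:
  (a) The amount in controversy is 219,500 dollars, which meets the $5,000 floor — that alternative is enough. Met.
  (b) The claim is an employment claim, not a property claim, which satisfies one of the alternatives. Satisfied.
  (c) The plaintiff resides in Sylwick, which is not Ashdora. Met.
  (d) No party resides in Cormont. The proviso rescues it, though: the amount in controversy is $219,500, which meets the USD 20,000 floor. Met.
  → All conditions met; jurisdiction exists.
Courts with jurisdiction: the Ashdora High Bench, the Provincial Court of Cormont, the Ashdora District Court — 3 in total.

3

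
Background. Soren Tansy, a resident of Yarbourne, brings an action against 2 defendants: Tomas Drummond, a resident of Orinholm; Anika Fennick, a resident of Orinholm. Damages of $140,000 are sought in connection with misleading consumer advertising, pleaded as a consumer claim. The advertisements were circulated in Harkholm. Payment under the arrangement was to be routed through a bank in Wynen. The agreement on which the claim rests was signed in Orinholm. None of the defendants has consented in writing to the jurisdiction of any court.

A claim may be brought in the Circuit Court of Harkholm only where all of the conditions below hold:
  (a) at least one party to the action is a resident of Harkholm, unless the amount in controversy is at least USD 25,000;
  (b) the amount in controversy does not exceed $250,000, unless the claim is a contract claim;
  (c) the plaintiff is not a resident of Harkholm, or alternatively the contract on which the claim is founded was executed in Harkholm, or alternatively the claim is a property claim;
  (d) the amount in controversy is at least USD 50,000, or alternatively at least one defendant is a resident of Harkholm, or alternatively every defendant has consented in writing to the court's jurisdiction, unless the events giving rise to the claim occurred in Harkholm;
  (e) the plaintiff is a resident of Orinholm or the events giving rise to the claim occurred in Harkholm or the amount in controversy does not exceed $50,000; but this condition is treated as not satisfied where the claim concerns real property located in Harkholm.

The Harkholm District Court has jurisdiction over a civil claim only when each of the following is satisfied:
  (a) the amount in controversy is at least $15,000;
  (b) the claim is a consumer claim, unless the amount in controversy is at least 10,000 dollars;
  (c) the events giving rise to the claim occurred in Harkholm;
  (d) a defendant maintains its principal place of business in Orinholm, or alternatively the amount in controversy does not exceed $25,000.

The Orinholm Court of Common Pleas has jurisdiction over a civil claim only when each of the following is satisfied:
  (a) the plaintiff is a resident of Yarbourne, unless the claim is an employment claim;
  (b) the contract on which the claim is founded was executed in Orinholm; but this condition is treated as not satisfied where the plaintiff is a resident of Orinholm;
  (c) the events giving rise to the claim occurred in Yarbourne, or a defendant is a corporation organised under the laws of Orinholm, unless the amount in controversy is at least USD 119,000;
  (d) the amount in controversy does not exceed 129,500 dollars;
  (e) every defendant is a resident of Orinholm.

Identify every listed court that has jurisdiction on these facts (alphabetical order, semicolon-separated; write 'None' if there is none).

the Circuit Court of Harkholm

The Circuit Court of Harkholm:
  (a) No party resides in Harkholm. However, the amount in controversy is USD 140,000, which meets the $25,000 floor, so the 'unless' proviso supplies this condition. Condition met.
  (b) The amount in controversy is 140,000 dollars, within the 250,000 dollars ceiling. Condition met.
  (c) The plaintiff resides in Yarbourne, which is not Harkholm, so one alternative holds. Satisfied.
  (d) The amount in controversy is 140,000 dollars, which meets the USD 50,000 floor, so this disjunct is met. Condition met.
  (e) The operative events occurred in Harkholm — that alternative is enough. And the carve-out is inapplicable — the claim does not concern real property. Met.
  → Jurisdiction lies.
The Harkholm District Court:
  (a) The amount in controversy is $140,000, which meets the USD 15,000 floor. Satisfied.
  (b) The claim is a consumer claim. Satisfied.
  (c) The operative events occurred in Harkholm. Satisfied.
  (d) No defendant is a corporation; the amount in controversy is 140,000 dollars, above the 25,000 dollars ceiling — every alternative fails. Condition not met.
  → Not every requirement is met — no jurisdiction.
The Orinholm Court of Common Pleas:
  (a) The plaintiff resides in Yarbourne. Satisfied.
  (b) The contract was executed in Orinholm. The carve-out does not apply: the plaintiff resides in Yarbourne, not Orinholm. Satisfied.
  (c) The operative events occurred in Harkholm, not Yarbourne; no defendant is a corporation — no alternative holds. The proviso rescues it, though: the amount in controversy is USD 140,000, which meets the USD 119,000 floor. Condition met.
  (d) The amount in controversy is $140,000, above the $129,500 ceiling. Not met.
  (e) The defendants reside as follows — Tomas Drummond in Orinholm, Anika Fennick in Orinholm — all in Orinholm. Satisfied.
  → No jurisdiction.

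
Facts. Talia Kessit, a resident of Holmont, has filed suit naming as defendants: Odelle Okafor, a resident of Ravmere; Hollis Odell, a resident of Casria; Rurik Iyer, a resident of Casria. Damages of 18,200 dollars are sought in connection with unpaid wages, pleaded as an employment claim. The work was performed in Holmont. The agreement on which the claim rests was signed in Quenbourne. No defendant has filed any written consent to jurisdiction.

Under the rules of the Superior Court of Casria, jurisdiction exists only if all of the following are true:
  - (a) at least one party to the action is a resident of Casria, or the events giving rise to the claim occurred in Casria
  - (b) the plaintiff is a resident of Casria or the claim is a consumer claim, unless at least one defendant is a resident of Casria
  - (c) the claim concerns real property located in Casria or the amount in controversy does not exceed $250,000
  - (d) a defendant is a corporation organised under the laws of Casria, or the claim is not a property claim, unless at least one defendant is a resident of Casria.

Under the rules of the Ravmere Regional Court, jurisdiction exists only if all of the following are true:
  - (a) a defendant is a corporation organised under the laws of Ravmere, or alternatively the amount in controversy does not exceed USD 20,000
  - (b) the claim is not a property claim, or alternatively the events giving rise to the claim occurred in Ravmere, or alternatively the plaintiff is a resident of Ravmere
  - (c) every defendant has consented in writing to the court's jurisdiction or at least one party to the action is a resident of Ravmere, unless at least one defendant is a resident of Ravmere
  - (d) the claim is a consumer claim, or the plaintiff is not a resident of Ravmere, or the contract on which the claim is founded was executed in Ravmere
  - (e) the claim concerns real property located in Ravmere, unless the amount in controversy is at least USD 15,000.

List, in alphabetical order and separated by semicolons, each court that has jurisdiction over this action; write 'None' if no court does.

The Superior Court of Casria:
  (a) Hollis Odell resides in Casria, which satisfies one of the alternatives. Condition met.
  (b) The plaintiff resides in Holmont, not Casria; the claim is an employment claim, not a consumer claim — none of the alternatives is met. But Hollis Odell resides in Casria, and the 'unless' clause therefore excuses the requirement. Met.
  (c) The amount in controversy is USD 18,200, within the $250,000 ceiling, so this disjunct is met. Satisfied.
  (d) The claim is an employment claim, not a property claim — that alternative is enough. Condition met.
  → Jurisdiction lies.
The Ravmere Regional Court:
  (a) The amount in controversy is $18,200, within the USD 20,000 ceiling, so one alternative holds. Condition met.
  (b) The claim is an employment claim, not a property claim — that alternative is enough. Met.
  (c) Odelle Okafor resides in Ravmere, so one alternative holds. Met.
  (d) The plaintiff resides in Holmont, which is not Ravmere — that alternative is enough. Met.
  (e) The claim does not concern real property. However, the amount in controversy is USD 18,200, which meets the $15,000 floor, so the 'unless' proviso supplies this condition. Condition met.
  → The court has jurisdiction.

the Ravmere Regional Court; the Superior Court of Casria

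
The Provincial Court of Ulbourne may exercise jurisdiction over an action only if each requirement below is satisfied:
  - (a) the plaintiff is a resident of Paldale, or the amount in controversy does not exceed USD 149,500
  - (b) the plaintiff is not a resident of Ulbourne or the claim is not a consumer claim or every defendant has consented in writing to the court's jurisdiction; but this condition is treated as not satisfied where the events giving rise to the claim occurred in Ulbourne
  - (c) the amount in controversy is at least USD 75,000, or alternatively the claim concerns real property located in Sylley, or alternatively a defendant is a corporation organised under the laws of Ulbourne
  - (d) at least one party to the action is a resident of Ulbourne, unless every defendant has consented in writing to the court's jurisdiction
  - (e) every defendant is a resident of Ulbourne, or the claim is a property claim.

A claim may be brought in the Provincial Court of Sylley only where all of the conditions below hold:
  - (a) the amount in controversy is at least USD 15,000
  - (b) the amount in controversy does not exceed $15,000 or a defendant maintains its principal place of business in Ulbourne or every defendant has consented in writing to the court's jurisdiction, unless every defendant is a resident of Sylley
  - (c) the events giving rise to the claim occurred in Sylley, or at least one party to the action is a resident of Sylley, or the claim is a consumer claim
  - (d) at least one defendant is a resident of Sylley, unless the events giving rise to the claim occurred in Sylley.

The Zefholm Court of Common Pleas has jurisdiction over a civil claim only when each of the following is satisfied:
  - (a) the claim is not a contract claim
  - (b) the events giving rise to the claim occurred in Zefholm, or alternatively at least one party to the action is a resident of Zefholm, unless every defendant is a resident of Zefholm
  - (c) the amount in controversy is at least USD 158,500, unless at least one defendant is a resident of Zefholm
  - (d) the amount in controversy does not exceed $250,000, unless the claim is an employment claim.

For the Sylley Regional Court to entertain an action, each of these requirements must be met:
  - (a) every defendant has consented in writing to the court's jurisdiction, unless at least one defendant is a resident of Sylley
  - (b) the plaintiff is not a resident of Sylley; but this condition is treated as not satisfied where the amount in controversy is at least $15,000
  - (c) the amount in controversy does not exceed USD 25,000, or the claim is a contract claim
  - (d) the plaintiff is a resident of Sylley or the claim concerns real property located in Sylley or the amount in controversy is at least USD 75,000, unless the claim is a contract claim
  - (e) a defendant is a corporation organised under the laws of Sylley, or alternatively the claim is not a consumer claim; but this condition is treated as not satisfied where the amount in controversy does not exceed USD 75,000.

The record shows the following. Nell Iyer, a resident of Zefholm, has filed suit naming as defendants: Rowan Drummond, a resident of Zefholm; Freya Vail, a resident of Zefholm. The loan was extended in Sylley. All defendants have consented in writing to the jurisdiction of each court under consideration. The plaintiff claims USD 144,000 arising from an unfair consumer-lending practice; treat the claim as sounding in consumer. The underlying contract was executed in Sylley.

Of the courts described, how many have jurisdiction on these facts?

The Provincial Court of Ulbourne:
  (a) The amount in controversy is $144,000, within the 149,500 dollars ceiling — that alternative is enough. Condition met.
  (b) The plaintiff resides in Zefholm, which is not Ulbourne — that alternative is enough. The exception is not triggered, since the operative events occurred in Sylley, not Ulbourne. Satisfied.
  (c) The amount in controversy is $144,000, which meets the USD 75,000 floor — that alternative is enough. Condition met.
  (d) No party resides in Ulbourne. However, every defendant has filed written consent, so the 'unless' proviso supplies this condition. Condition met.
  (e) The defendants reside as follows — Rowan Drummond in Zefholm, Freya Vail in Zefholm — not all in Ulbourne; the claim is a consumer claim, not a property claim — none of the alternatives is met. Fails.
  → No jurisdiction.
The Provincial Court of Sylley:
  (a) The amount in controversy is USD 144,000, which meets the $15,000 floor. Condition met.
  (b) Every defendant has filed written consent, so this disjunct is met. Met.
  (c) The operative events occurred in Sylley, which satisfies one of the alternatives. Satisfied.
  (d) No defendant resides in Sylley (they reside in Zefholm, Zefholm). But the operative events occurred in Sylley, and the 'unless' clause therefore excuses the requirement. Met.
  → The court has jurisdiction.
The Zefholm Court of Common Pleas:
  (a) The claim is a consumer claim, not a contract claim. Condition met.
  (b) Nell Iyer resides in Zefholm — that alternative is enough. Condition met.
  (c) The amount in controversy is 144,000 dollars, below the 158,500 dollars floor. But Rowan Drummond resides in Zefholm, and the 'unless' clause therefore excuses the requirement. Met.
  (d) The amount in controversy is 144,000 dollars, within the 250,000 dollars ceiling. Satisfied.
  → Every requirement is satisfied — jurisdiction.
The Sylley Regional Court:
  (a) Every defendant has filed written consent. Met.
  (b) The plaintiff resides in Zefholm, which is not Sylley. But the amount in controversy is $144,000, which meets the $15,000 floor, triggering the carve-out and defeating this condition. Fails.
  (c) The amount in controversy is USD 144,000, above the $25,000 ceiling; the claim is a consumer claim, not a contract claim — every alternative fails. Fails.
  (d) The amount in controversy is $144,000, which meets the $75,000 floor — that alternative is enough. Satisfied.
  (e) No defendant is a corporation; the claim is a consumer claim — none of the alternatives is met. Fails.
  → The court lacks jurisdiction.
Courts with jurisdiction: the Provincial Court of Sylley, the Zefholm Court of Common Pleas — 2 in total.

2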